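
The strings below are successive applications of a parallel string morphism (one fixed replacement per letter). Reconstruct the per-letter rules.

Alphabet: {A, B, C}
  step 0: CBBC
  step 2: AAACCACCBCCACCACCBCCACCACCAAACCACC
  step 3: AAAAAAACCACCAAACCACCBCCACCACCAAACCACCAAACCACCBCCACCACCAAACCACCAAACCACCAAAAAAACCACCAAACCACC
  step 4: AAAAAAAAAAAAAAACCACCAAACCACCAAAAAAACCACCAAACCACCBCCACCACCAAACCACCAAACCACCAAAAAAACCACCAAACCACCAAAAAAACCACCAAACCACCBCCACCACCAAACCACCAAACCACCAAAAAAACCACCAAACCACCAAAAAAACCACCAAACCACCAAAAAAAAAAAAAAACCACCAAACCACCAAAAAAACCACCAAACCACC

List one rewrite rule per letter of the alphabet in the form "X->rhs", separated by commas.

A->AA, B->BCC, C->ACC

  step 3 ⇒ step 4: AAAAAAACCACCAAACCACCBCCACCACCAAACCACCAAACCACCBCCACCACCAAACCACCAAACCACCAAAAAAACCACCAAACCACC ⇒ AA·AA·AA·AA·AA·AA·AA·ACC·ACC·AA·ACC·ACC·AA·AA·AA·ACC·ACC·AA·ACC·ACC·BCC·ACC·ACC·AA·ACC·ACC·AA·ACC·ACC·AA·AA·AA·ACC·ACC·AA·ACC·ACC·AA·AA·AA·ACC·ACC·AA·ACC·ACC·BCC·ACC·ACC·AA·ACC·ACC·AA·ACC·ACC·AA·AA·AA·ACC·ACC·AA·ACC·ACC·AA·AA·AA·ACC·ACC·AA·ACC·ACC·AA·AA·AA·AA·AA·AA·AA·ACC·ACC·AA·ACC·ACC·AA·AA·AA·ACC·ACC·AA·ACC·ACC
    A ↦ AA
    B ↦ BCC
    C ↦ ACC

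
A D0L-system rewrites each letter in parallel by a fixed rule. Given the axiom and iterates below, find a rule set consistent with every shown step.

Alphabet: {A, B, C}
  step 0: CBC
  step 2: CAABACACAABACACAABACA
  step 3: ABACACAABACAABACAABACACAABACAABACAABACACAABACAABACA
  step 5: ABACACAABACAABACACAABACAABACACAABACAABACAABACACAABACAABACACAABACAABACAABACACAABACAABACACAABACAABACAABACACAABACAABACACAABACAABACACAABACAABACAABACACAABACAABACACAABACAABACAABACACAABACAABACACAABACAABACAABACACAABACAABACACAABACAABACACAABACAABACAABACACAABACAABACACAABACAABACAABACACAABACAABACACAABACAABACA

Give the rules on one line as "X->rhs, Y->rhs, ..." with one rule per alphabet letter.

A->CA, B->ABA, C->ABA

  step 2 ⇒ step 3: CAABACACAABACACAABACA ⇒ ABA·CA·CA·ABA·CA·ABA·CA·ABA·CA·CA·ABA·CA·ABA·CA·ABA·CA·CA·ABA·CA·ABA·CA
    A ↦ CA
    B ↦ ABA
    C ↦ ABA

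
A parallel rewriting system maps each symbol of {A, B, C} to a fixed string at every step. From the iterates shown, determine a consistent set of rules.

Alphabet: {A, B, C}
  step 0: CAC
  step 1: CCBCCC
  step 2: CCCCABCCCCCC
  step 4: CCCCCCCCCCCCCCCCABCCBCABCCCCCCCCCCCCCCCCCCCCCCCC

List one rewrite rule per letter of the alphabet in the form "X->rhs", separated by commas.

  step 1 ⇒ step 2: CCBCCC ⇒ CC·CC·AB·CC·CC·CC
    B ↦ AB
    C ↦ CC
  step 0 ⇒ step 1: CAC ⇒ CC·BC·CC
    A ↦ BC

A->BC, B->AB, C->CC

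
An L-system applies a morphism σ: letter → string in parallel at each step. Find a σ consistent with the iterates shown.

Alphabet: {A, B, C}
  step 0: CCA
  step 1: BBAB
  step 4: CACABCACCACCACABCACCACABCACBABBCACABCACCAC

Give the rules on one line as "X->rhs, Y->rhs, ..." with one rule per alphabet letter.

A->AB, B->CAC, C->B

  step 0 ⇒ step 1: CCA ⇒ B·B·AB
    A ↦ AB
    C ↦ B
    B ↦ CAC  (constrained at step 1)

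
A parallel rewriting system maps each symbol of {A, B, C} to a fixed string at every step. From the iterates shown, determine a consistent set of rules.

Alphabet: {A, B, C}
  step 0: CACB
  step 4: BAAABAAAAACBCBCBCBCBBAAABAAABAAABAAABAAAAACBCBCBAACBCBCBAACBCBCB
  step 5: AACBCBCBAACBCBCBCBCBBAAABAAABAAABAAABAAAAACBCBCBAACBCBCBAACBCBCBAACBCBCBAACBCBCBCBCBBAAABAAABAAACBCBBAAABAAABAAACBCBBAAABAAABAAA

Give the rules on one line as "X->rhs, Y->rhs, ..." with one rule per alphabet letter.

  step 4 ⇒ step 5: BAAABAAAAACBCBCBCBCBBAAABAAABAAABAAABAAAAACBCBCBAACBCBCBAACBCBCB ⇒ AA·CB·CB·CB·AA·CB·CB·CB·CB·CB·BA·AA·BA·AA·BA·AA·BA·AA·BA·AA·AA·CB·CB·CB·AA·CB·CB·CB·AA·CB·CB·CB·AA·CB·CB·CB·AA·CB·CB·CB·CB·CB·BA·AA·BA·AA·BA·AA·CB·CB·BA·AA·BA·AA·BA·AA·CB·CB·BA·AA·BA·AA·BA·AA
    A ↦ CB
    B ↦ AA
    C ↦ BA

A->CB, B->AA, C->BA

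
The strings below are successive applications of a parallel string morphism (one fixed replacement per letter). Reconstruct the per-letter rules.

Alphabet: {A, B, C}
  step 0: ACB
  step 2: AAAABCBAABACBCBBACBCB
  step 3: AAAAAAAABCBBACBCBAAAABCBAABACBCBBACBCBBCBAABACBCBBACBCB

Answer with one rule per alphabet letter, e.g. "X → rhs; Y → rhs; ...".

A->AA, B->BCB, C->BAC

  step 2 ⇒ step 3: AAAABCBAABACBCBBACBCB ⇒ AA·AA·AA·AA·BCB·BAC·BCB·AA·AA·BCB·AA·BAC·BCB·BAC·BCB·BCB·AA·BAC·BCB·BAC·BCB
    A ↦ AA
    B ↦ BCB
    C ↦ BAC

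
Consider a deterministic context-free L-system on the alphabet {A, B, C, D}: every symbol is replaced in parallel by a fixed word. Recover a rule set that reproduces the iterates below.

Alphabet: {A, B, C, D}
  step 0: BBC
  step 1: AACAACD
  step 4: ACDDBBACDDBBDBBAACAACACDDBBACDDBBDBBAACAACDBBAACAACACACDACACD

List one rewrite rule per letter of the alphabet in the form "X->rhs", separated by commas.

  step 0 ⇒ step 1: BBC ⇒ AAC·AAC·D
    B ↦ AAC
    C ↦ D
    A ↦ AC  (constrained at step 1)
    D ↦ DBB  (constrained at step 1)

A->AC, B->AAC, C->D, D->DBB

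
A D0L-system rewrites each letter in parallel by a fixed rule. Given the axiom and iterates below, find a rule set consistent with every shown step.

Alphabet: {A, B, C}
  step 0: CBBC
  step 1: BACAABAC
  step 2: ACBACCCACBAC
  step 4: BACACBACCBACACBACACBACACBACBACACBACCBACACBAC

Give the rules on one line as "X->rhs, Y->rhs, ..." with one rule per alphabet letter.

A->C, B->A, C->BAC

  step 1 ⇒ step 2: BACAABAC ⇒ A·C·BAC·C·C·A·C·BAC
    A ↦ C
    B ↦ A
    C ↦ BAC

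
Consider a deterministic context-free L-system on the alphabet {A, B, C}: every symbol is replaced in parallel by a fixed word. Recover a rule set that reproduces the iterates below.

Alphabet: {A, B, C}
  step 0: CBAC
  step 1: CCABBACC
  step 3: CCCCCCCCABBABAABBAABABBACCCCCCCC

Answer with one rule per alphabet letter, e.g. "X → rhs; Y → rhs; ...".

A->BA, B->AB, C->CC

  step 0 ⇒ step 1: CBAC ⇒ CC·AB·BA·CC
    A ↦ BA
    B ↦ AB
    C ↦ CC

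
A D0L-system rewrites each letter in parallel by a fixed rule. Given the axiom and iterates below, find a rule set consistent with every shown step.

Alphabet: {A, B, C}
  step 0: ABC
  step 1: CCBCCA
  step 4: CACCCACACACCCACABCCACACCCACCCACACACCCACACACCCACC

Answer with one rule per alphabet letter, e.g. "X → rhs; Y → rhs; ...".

A->CC, B->BC, C->CA

  step 0 ⇒ step 1: ABC ⇒ CC·BC·CA
    A ↦ CC
    B ↦ BC
    C ↦ CA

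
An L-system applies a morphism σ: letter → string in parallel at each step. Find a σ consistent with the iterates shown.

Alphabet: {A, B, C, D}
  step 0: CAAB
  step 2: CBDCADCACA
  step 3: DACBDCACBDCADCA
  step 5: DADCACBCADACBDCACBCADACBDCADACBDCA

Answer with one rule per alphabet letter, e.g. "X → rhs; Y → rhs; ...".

A->CA, B->A, C->D, D->CB

  step 2 ⇒ step 3: CBDCADCACA ⇒ D·A·CB·D·CA·CB·D·CA·D·CA
    A ↦ CA
    B ↦ A
    C ↦ D
    D ↦ CB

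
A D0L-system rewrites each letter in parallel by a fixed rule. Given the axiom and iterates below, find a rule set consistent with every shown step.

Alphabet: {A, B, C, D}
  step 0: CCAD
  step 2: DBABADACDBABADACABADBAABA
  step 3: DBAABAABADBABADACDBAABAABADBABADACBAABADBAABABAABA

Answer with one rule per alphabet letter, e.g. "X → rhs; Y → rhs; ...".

  step 2 ⇒ step 3: DBABADACDBABADACABADBAABA ⇒ DBA·A·BA·A·BA·DBA·BA·DAC·DBA·A·BA·A·BA·DBA·BA·DAC·BA·A·BA·DBA·A·BA·BA·A·BA
    A ↦ BA
    B ↦ A
    C ↦ DAC
    D ↦ DBA

A->BA, B->A, C->DAC, D->DBA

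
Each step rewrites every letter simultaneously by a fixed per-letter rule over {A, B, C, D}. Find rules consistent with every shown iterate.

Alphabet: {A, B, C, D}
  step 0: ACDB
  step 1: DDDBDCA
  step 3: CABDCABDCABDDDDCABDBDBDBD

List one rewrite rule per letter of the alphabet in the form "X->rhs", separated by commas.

A->DD, B->CA, C->D, D->BD

  step 0 ⇒ step 1: ACDB ⇒ DD·D·BD·CA
    A ↦ DD
    B ↦ CA
    C ↦ D
    D ↦ BD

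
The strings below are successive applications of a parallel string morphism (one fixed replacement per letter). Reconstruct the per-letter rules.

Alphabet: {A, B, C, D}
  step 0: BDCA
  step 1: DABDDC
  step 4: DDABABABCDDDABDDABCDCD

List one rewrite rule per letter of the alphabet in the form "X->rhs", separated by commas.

  step 0 ⇒ step 1: BDCA ⇒ D·AB·DD·C
    A ↦ C
    B ↦ D
    C ↦ DD
    D ↦ AB

A->C, B->D, C->DD, D->AB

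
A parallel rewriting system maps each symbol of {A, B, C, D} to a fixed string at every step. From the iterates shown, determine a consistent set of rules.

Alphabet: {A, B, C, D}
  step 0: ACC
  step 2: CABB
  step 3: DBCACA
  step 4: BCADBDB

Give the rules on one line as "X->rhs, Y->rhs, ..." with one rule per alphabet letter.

  step 3 ⇒ step 4: DBCACA ⇒ B·CA·D·B·D·B
    A ↦ B
    B ↦ CA
    C ↦ D
    D ↦ B

A->B, B->CA, C->D, D->B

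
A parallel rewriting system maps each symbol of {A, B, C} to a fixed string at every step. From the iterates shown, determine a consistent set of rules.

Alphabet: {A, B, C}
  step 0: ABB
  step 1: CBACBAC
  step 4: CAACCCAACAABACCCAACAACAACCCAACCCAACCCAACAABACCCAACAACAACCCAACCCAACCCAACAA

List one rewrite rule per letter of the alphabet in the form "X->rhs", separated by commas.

  step 0 ⇒ step 1: ABB ⇒ C·BAC·BAC
    A ↦ C
    B ↦ BAC
    C ↦ CAA  (constrained at step 1)

A->C, B->BAC, C->CAA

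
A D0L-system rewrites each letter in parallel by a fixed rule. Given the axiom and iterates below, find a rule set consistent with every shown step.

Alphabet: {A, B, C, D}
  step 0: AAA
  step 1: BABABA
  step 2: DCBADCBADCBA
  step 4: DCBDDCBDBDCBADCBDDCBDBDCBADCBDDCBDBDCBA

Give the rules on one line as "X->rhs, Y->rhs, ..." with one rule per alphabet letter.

  step 1 ⇒ step 2: BABABA ⇒ DC·BA·DC·BA·DC·BA
    A ↦ BA
    B ↦ DC
    C ↦ B  (constrained at step 2)
    D ↦ BD  (constrained at step 2)

A->BA, B->DC, C->B, D->BD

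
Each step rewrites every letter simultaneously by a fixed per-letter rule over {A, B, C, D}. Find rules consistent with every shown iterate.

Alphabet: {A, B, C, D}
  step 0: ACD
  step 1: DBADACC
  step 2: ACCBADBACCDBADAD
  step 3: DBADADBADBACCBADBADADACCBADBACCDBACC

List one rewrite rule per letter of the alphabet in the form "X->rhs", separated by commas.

  step 2 ⇒ step 3: ACCBADBACCDBADAD ⇒ DB·AD·AD·BA·DB·ACC·BA·DB·AD·AD·ACC·BA·DB·ACC·DB·ACC
    A ↦ DB
    B ↦ BA
    C ↦ AD
    D ↦ ACC

A->DB, B->BA, C->AD, D->ACC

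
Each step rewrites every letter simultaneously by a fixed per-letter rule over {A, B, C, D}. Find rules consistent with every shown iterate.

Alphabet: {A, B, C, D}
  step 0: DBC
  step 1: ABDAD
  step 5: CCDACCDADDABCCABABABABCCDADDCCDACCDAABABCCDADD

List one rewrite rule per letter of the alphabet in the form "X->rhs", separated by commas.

  step 0 ⇒ step 1: DBC ⇒ AB·DA·D
    B ↦ DA
    C ↦ D
    D ↦ AB
    A ↦ CC  (constrained at step 1)

A->CC, B->DA, C->D, D->AB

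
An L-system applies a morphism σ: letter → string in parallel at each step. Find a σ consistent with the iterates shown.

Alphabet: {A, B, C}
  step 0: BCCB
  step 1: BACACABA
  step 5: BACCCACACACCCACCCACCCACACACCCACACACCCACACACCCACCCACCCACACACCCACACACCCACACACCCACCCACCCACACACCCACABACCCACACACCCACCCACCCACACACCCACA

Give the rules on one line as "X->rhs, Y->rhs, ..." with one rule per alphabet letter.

A->CC, B->BA, C->CA

  step 0 ⇒ step 1: BCCB ⇒ BA·CA·CA·BA
    B ↦ BA
    C ↦ CA
    A ↦ CC  (constrained at step 1)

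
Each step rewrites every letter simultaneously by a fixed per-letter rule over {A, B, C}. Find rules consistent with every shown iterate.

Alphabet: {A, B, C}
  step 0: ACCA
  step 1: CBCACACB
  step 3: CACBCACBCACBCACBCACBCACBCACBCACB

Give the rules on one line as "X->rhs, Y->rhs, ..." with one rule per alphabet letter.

A->CB, B->CB, C->CA

  step 0 ⇒ step 1: ACCA ⇒ CB·CA·CA·CB
    A ↦ CB
    C ↦ CA
    B ↦ CB  (constrained at step 1)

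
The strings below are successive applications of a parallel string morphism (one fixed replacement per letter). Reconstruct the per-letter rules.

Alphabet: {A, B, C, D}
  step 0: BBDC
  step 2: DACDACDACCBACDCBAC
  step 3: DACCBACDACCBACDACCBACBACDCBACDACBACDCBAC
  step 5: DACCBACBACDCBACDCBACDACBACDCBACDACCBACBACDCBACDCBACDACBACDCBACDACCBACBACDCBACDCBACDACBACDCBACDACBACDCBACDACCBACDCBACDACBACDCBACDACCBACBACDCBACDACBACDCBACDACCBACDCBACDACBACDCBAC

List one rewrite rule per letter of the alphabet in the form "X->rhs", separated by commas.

A->C, B->D, C->BAC, D->DAC

  step 2 ⇒ step 3: DACDACDACCBACDCBAC ⇒ DAC·C·BAC·DAC·C·BAC·DAC·C·BAC·BAC·D·C·BAC·DAC·BAC·D·C·BAC
    A ↦ C
    B ↦ D
    C ↦ BAC
    D ↦ DAC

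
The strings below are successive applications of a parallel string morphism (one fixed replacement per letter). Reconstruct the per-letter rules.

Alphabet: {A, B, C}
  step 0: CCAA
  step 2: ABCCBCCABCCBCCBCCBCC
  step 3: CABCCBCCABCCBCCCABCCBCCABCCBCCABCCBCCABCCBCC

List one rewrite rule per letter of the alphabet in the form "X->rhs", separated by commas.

A->C, B->A, C->BCC

  step 2 ⇒ step 3: ABCCBCCABCCBCCBCCBCC ⇒ C·A·BCC·BCC·A·BCC·BCC·C·A·BCC·BCC·A·BCC·BCC·A·BCC·BCC·A·BCC·BCC
    A ↦ C
    B ↦ A
    C ↦ BCC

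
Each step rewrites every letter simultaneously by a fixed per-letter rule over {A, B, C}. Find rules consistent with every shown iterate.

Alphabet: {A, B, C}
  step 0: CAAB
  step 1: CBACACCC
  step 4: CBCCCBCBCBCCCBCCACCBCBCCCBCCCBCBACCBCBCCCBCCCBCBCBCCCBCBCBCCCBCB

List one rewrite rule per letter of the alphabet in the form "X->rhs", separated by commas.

A->AC, B->CC, C->CB

  step 0 ⇒ step 1: CAAB ⇒ CB·AC·AC·CC
    A ↦ AC
    B ↦ CC
    C ↦ CB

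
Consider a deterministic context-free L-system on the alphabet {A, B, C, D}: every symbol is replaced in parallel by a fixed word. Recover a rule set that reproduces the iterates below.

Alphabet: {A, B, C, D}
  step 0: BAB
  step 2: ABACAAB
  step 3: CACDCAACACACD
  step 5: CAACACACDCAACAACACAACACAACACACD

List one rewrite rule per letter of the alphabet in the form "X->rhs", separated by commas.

  step 2 ⇒ step 3: ABACAAB ⇒ CA·CD·CA·A·CA·CA·CD
    A ↦ CA
    B ↦ CD
    C ↦ A
    D ↦ B  (constrained at step 3)

A->CA, B->CD, C->A, D->B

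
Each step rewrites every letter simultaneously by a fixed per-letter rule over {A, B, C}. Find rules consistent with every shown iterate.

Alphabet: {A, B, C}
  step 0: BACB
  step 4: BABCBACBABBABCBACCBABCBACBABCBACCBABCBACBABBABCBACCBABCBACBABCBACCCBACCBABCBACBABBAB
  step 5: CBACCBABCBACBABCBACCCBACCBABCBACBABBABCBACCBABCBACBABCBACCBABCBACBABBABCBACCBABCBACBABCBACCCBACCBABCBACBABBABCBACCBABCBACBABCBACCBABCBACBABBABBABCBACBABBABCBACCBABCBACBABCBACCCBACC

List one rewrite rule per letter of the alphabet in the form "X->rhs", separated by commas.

A->BAC, B->C, C->BAB

  step 4 ⇒ step 5: BABCBACBABBABCBACCBABCBACBABCBACCBABCBACBABBABCBACCBABCBACBABCBACCCBACCBABCBACBABBAB ⇒ C·BAC·C·BAB·C·BAC·BAB·C·BAC·C·C·BAC·C·BAB·C·BAC·BAB·BAB·C·BAC·C·BAB·C·BAC·BAB·C·BAC·C·BAB·C·BAC·BAB·BAB·C·BAC·C·BAB·C·BAC·BAB·C·BAC·C·C·BAC·C·BAB·C·BAC·BAB·BAB·C·BAC·C·BAB·C·BAC·BAB·C·BAC·C·BAB·C·BAC·BAB·BAB·BAB·C·BAC·BAB·BAB·C·BAC·C·BAB·C·BAC·BAB·C·BAC·C·C·BAC·C
    A ↦ BAC
    B ↦ C
    C ↦ BAB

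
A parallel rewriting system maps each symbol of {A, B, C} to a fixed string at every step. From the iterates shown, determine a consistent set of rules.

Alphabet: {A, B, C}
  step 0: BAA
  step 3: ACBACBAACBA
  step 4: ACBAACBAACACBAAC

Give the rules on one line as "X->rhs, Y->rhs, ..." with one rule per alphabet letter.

A->AC, B->A, C->B

  step 3 ⇒ step 4: ACBACBAACBA ⇒ AC·B·A·AC·B·A·AC·AC·B·A·AC
    A ↦ AC
    B ↦ A
    C ↦ B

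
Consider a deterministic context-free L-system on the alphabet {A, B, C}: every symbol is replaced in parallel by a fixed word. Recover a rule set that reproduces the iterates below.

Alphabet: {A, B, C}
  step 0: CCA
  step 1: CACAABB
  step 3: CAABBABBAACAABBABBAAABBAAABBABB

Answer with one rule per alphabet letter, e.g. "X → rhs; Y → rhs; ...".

A->ABB, B->A, C->CA

  step 0 ⇒ step 1: CCA ⇒ CA·CA·ABB
    A ↦ ABB
    C ↦ CA
    B ↦ A  (constrained at step 1)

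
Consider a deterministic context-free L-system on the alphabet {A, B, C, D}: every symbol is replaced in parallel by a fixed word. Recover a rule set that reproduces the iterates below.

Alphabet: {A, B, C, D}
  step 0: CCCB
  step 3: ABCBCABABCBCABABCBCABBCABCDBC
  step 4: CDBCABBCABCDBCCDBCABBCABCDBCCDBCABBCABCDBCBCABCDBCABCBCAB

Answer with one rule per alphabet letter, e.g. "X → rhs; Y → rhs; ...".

  step 3 ⇒ step 4: ABCBCABABCBCABABCBCABBCABCDBC ⇒ CD·BC·AB·BC·AB·CD·BC·CD·BC·AB·BC·AB·CD·BC·CD·BC·AB·BC·AB·CD·BC·BC·AB·CD·BC·AB·C·BC·AB
    A ↦ CD
    B ↦ BC
    C ↦ AB
    D ↦ C

A->CD, B->BC, C->AB, D->C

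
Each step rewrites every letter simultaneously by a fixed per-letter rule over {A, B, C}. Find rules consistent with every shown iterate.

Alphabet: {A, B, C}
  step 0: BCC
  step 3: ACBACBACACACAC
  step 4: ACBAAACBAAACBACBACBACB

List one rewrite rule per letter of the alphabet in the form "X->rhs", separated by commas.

  step 3 ⇒ step 4: ACBACBACACACAC ⇒ AC·B·AA·AC·B·AA·AC·B·AC·B·AC·B·AC·B
    A ↦ AC
    B ↦ AA
    C ↦ B

A->AC, B->AA, C->B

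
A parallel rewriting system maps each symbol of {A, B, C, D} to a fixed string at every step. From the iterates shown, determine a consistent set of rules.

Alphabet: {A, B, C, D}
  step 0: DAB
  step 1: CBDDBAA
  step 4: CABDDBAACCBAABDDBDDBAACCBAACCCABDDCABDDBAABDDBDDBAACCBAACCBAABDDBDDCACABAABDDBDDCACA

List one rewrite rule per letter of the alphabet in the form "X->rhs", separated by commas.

  step 0 ⇒ step 1: DAB ⇒ C·BDD·BAA
    A ↦ BDD
    B ↦ BAA
    D ↦ C
    C ↦ CA  (constrained at step 1)

A->BDD, B->BAA, C->CA, D->C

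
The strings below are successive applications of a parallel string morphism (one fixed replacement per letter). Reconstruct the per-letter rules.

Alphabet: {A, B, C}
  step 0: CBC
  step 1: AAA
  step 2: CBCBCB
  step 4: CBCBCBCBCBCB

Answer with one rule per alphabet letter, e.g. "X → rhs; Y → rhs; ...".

A->CB, B->A, C->A

  step 1 ⇒ step 2: AAA ⇒ CB·CB·CB
    A ↦ CB
  step 0 ⇒ step 1: CBC ⇒ A·A·A
    B ↦ A
  step 0 ⇒ step 1: CBC ⇒ A·A·A
    C ↦ A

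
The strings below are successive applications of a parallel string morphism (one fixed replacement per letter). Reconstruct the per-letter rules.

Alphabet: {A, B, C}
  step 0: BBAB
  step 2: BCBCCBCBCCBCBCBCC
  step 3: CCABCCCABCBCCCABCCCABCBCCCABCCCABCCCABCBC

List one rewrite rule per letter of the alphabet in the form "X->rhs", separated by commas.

  step 2 ⇒ step 3: BCBCCBCBCCBCBCBCC ⇒ CCA·BC·CCA·BC·BC·CCA·BC·CCA·BC·BC·CCA·BC·CCA·BC·CCA·BC·BC
    B ↦ CCA
    C ↦ BC
    A ↦ C  (constrained at step 0)

A->C, B->CCA, C->BC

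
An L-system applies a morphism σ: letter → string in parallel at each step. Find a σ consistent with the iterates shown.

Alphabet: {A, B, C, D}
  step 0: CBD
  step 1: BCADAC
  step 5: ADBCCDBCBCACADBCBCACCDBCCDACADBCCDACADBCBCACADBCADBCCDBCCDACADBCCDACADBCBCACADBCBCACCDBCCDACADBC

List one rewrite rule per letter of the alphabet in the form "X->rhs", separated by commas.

  step 0 ⇒ step 1: CBD ⇒ BC·AD·AC
    B ↦ AD
    C ↦ BC
    D ↦ AC
    A ↦ CD  (constrained at step 1)

A->CD, B->AD, C->BC, D->AC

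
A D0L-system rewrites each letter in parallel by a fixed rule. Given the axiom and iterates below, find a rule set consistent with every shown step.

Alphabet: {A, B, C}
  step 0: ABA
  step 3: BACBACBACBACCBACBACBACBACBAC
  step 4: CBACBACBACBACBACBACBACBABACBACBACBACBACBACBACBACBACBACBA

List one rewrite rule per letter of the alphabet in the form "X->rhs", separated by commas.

  step 3 ⇒ step 4: BACBACBACBACCBACBACBACBACBAC ⇒ C·BAC·BA·C·BAC·BA·C·BAC·BA·C·BAC·BA·BA·C·BAC·BA·C·BAC·BA·C·BAC·BA·C·BAC·BA·C·BAC·BA
    A ↦ BAC
    B ↦ C
    C ↦ BA

A->BAC, B->C, C->BA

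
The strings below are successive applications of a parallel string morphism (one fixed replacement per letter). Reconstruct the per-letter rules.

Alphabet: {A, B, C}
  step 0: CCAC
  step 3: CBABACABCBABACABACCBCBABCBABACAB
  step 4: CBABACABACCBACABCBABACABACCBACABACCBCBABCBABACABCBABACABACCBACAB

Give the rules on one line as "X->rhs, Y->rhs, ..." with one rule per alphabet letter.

  step 3 ⇒ step 4: CBABACABCBABACABACCBCBABCBABACAB ⇒ CB·AB·AC·AB·AC·CB·AC·AB·CB·AB·AC·AB·AC·CB·AC·AB·AC·CB·CB·AB·CB·AB·AC·AB·CB·AB·AC·AB·AC·CB·AC·AB
    A ↦ AC
    B ↦ AB
    C ↦ CB

A->AC, B->AB, C->CB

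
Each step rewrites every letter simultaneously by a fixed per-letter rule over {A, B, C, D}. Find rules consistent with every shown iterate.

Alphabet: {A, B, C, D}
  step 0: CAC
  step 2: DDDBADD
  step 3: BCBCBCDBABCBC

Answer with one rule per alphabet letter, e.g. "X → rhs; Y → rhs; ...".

A->BA, B->D, C->BB, D->BC

  step 2 ⇒ step 3: DDDBADD ⇒ BC·BC·BC·D·BA·BC·BC
    A ↦ BA
    B ↦ D
    D ↦ BC
    C ↦ BB  (constrained at step 0)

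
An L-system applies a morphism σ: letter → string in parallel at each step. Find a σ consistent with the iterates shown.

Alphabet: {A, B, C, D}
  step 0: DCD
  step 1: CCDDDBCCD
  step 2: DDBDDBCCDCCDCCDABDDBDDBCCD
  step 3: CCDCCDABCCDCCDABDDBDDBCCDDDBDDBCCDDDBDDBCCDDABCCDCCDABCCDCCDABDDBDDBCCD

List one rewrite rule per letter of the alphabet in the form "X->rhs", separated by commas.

A->D, B->AB, C->DDB, D->CCD

  step 2 ⇒ step 3: DDBDDBCCDCCDCCDABDDBDDBCCD ⇒ CCD·CCD·AB·CCD·CCD·AB·DDB·DDB·CCD·DDB·DDB·CCD·DDB·DDB·CCD·D·AB·CCD·CCD·AB·CCD·CCD·AB·DDB·DDB·CCD
    A ↦ D
    B ↦ AB
    C ↦ DDB
    D ↦ CCD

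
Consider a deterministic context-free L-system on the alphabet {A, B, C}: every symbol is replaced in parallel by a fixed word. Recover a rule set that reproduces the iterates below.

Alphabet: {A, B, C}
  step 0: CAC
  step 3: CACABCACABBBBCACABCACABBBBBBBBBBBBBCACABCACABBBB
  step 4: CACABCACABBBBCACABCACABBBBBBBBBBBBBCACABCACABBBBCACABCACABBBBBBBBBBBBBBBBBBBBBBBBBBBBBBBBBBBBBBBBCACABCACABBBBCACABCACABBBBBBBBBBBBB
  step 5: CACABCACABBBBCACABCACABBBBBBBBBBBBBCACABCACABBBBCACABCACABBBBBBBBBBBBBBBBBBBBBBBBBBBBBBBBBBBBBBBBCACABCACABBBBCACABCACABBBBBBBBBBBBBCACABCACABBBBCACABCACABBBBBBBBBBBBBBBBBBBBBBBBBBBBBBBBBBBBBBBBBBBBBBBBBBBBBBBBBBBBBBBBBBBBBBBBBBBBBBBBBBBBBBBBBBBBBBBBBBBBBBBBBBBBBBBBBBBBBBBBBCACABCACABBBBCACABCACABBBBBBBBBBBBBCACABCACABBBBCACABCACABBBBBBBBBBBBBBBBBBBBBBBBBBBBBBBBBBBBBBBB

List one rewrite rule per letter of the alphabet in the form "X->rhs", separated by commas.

A->CAB, B->BBB, C->CA

  step 4 ⇒ step 5: CACABCACABBBBCACABCACABBBBBBBBBBBBBCACABCACABBBBCACABCACABBBBBBBBBBBBBBBBBBBBBBBBBBBBBBBBBBBBBBBBCACABCACABBBBCACABCACABBBBBBBBBBBBB ⇒ CA·CAB·CA·CAB·BBB·CA·CAB·CA·CAB·BBB·BBB·BBB·BBB·CA·CAB·CA·CAB·BBB·CA·CAB·CA·CAB·BBB·BBB·BBB·BBB·BBB·BBB·BBB·BBB·BBB·BBB·BBB·BBB·BBB·CA·CAB·CA·CAB·BBB·CA·CAB·CA·CAB·BBB·BBB·BBB·BBB·CA·CAB·CA·CAB·BBB·CA·CAB·CA·CAB·BBB·BBB·BBB·BBB·BBB·BBB·BBB·BBB·BBB·BBB·BBB·BBB·BBB·BBB·BBB·BBB·BBB·BBB·BBB·BBB·BBB·BBB·BBB·BBB·BBB·BBB·BBB·BBB·BBB·BBB·BBB·BBB·BBB·BBB·BBB·BBB·BBB·BBB·BBB·BBB·CA·CAB·CA·CAB·BBB·CA·CAB·CA·CAB·BBB·BBB·BBB·BBB·CA·CAB·CA·CAB·BBB·CA·CAB·CA·CAB·BBB·BBB·BBB·BBB·BBB·BBB·BBB·BBB·BBB·BBB·BBB·BBB·BBB
    A ↦ CAB
    B ↦ BBB
    C ↦ CA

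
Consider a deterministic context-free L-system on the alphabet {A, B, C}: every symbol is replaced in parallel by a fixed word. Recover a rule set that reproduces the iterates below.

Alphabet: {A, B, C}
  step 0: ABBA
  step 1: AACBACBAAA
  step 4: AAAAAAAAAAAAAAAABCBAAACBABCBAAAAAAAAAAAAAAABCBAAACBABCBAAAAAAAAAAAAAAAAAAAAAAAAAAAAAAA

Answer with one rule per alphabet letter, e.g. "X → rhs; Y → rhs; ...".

  step 0 ⇒ step 1: ABBA ⇒ AA·CBA·CBA·AA
    A ↦ AA
    B ↦ CBA
    C ↦ B  (constrained at step 1)

A->AA, B->CBA, C->B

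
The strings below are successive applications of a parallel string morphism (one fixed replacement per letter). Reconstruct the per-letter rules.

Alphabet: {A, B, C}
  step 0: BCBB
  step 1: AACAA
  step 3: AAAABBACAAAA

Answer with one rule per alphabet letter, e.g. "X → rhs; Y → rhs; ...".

  step 0 ⇒ step 1: BCBB ⇒ A·AC·A·A
    B ↦ A
    C ↦ AC
    A ↦ BB  (constrained at step 1)

A->BB, B->A, C->AC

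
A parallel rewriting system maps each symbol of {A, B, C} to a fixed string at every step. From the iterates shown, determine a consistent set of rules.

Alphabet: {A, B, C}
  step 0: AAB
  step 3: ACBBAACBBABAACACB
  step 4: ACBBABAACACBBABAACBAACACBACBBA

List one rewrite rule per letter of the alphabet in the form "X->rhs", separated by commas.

A->AC, B->BA, C->B

  step 3 ⇒ step 4: ACBBAACBBABAACACB ⇒ AC·B·BA·BA·AC·AC·B·BA·BA·AC·BA·AC·AC·B·AC·B·BA
    A ↦ AC
    B ↦ BA
    C ↦ B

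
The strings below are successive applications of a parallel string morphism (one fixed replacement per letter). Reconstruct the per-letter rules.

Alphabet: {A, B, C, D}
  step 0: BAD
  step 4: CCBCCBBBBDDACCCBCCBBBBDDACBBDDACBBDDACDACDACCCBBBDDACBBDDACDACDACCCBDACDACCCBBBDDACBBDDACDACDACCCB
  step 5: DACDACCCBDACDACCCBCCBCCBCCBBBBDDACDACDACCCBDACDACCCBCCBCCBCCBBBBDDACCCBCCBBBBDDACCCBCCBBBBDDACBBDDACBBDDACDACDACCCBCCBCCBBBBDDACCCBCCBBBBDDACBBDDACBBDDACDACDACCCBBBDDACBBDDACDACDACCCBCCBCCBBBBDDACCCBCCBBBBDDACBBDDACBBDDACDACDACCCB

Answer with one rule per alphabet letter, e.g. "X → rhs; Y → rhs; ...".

A->BD, B->CCB, C->DAC, D->B

  step 4 ⇒ step 5: CCBCCBBBBDDACCCBCCBBBBDDACBBDDACBBDDACDACDACCCBBBDDACBBDDACDACDACCCBDACDACCCBBBDDACBBDDACDACDACCCB ⇒ DAC·DAC·CCB·DAC·DAC·CCB·CCB·CCB·CCB·B·B·BD·DAC·DAC·DAC·CCB·DAC·DAC·CCB·CCB·CCB·CCB·B·B·BD·DAC·CCB·CCB·B·B·BD·DAC·CCB·CCB·B·B·BD·DAC·B·BD·DAC·B·BD·DAC·DAC·DAC·CCB·CCB·CCB·B·B·BD·DAC·CCB·CCB·B·B·BD·DAC·B·BD·DAC·B·BD·DAC·DAC·DAC·CCB·B·BD·DAC·B·BD·DAC·DAC·DAC·CCB·CCB·CCB·B·B·BD·DAC·CCB·CCB·B·B·BD·DAC·B·BD·DAC·B·BD·DAC·DAC·DAC·CCB
    A ↦ BD
    B ↦ CCB
    C ↦ DAC
    D ↦ B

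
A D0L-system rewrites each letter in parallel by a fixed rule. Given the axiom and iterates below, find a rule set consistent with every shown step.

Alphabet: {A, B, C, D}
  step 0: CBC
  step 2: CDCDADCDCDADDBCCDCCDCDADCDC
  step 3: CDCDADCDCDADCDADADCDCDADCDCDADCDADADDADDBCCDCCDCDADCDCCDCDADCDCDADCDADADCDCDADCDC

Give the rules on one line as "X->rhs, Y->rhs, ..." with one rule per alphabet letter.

A->CDA, B->DBC, C->CDC, D->DAD

  step 2 ⇒ step 3: CDCDADCDCDADDBCCDCCDCDADCDC ⇒ CDC·DAD·CDC·DAD·CDA·DAD·CDC·DAD·CDC·DAD·CDA·DAD·DAD·DBC·CDC·CDC·DAD·CDC·CDC·DAD·CDC·DAD·CDA·DAD·CDC·DAD·CDC
    A ↦ CDA
    B ↦ DBC
    C ↦ CDC
    D ↦ DAD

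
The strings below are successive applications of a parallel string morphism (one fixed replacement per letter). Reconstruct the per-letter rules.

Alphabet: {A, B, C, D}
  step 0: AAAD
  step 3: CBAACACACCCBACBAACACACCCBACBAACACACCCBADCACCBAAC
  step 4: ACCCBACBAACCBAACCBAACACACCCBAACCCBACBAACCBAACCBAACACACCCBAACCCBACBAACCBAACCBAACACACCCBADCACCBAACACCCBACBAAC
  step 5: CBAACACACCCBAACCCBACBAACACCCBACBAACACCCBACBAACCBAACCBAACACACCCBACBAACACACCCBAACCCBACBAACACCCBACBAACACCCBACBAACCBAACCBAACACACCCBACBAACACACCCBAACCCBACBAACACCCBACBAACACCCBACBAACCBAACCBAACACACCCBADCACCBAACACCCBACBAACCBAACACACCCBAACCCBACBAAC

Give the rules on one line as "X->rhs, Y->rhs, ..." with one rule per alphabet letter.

  step 4 ⇒ step 5: ACCCBACBAACCBAACCBAACACACCCBAACCCBACBAACCBAACCBAACACACCCBAACCCBACBAACCBAACCBAACACACCCBADCACCBAACACCCBACBAAC ⇒ CBA·AC·AC·AC·C·CBA·AC·C·CBA·CBA·AC·AC·C·CBA·CBA·AC·AC·C·CBA·CBA·AC·CBA·AC·CBA·AC·AC·AC·C·CBA·CBA·AC·AC·AC·C·CBA·AC·C·CBA·CBA·AC·AC·C·CBA·CBA·AC·AC·C·CBA·CBA·AC·CBA·AC·CBA·AC·AC·AC·C·CBA·CBA·AC·AC·AC·C·CBA·AC·C·CBA·CBA·AC·AC·C·CBA·CBA·AC·AC·C·CBA·CBA·AC·CBA·AC·CBA·AC·AC·AC·C·CBA·DC·AC·CBA·AC·AC·C·CBA·CBA·AC·CBA·AC·AC·AC·C·CBA·AC·C·CBA·CBA·AC
    A ↦ CBA
    B ↦ C
    C ↦ AC
    D ↦ DC

A->CBA, B->C, C->AC, D->DC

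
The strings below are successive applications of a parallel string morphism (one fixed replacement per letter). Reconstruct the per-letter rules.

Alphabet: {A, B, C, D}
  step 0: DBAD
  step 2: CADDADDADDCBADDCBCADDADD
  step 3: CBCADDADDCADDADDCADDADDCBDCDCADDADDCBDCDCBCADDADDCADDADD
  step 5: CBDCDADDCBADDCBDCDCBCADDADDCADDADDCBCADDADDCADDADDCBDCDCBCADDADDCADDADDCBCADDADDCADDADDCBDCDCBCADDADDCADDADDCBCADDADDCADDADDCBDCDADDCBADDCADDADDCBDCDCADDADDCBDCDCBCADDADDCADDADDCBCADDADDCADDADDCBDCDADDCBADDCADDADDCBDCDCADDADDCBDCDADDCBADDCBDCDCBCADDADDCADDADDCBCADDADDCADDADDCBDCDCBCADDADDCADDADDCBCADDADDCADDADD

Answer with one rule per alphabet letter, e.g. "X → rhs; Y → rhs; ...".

A->C, B->DCD, C->CB, D->ADD

  step 2 ⇒ step 3: CADDADDADDCBADDCBCADDADD ⇒ CB·C·ADD·ADD·C·ADD·ADD·C·ADD·ADD·CB·DCD·C·ADD·ADD·CB·DCD·CB·C·ADD·ADD·C·ADD·ADD
    A ↦ C
    B ↦ DCD
    C ↦ CB
    D ↦ ADD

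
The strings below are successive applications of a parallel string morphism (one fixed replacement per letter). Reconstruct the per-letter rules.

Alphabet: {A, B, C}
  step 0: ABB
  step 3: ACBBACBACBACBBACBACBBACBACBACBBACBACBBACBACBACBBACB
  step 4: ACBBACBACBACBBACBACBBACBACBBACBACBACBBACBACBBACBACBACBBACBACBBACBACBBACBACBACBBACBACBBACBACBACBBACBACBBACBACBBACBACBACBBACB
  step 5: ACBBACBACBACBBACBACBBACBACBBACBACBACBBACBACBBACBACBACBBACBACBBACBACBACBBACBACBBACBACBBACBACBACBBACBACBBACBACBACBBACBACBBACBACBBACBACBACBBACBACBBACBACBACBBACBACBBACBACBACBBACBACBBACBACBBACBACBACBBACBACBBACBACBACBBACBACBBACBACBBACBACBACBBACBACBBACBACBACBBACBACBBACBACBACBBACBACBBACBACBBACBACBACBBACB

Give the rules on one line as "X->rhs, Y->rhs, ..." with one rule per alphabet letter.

  step 4 ⇒ step 5: ACBBACBACBACBBACBACBBACBACBBACBACBACBBACBACBBACBACBACBBACBACBBACBACBBACBACBACBBACBACBBACBACBACBBACBACBBACBACBBACBACBACBBACB ⇒ ACB·B·ACB·ACB·ACB·B·ACB·ACB·B·ACB·ACB·B·ACB·ACB·ACB·B·ACB·ACB·B·ACB·ACB·ACB·B·ACB·ACB·B·ACB·ACB·ACB·B·ACB·ACB·B·ACB·ACB·B·ACB·ACB·ACB·B·ACB·ACB·B·ACB·ACB·ACB·B·ACB·ACB·B·ACB·ACB·B·ACB·ACB·ACB·B·ACB·ACB·B·ACB·ACB·ACB·B·ACB·ACB·B·ACB·ACB·ACB·B·ACB·ACB·B·ACB·ACB·B·ACB·ACB·ACB·B·ACB·ACB·B·ACB·ACB·ACB·B·ACB·ACB·B·ACB·ACB·B·ACB·ACB·ACB·B·ACB·ACB·B·ACB·ACB·ACB·B·ACB·ACB·B·ACB·ACB·ACB·B·ACB·ACB·B·ACB·ACB·B·ACB·ACB·ACB·B·ACB
    A ↦ ACB
    B ↦ ACB
    C ↦ B

A->ACB, B->ACB, C->B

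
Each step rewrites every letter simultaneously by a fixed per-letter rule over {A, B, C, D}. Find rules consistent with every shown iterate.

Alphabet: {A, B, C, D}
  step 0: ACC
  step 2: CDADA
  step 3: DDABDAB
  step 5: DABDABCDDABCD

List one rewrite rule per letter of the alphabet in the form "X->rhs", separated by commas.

A->B, B->C, C->D, D->DA

  step 2 ⇒ step 3: CDADA ⇒ D·DA·B·DA·B
    A ↦ B
    C ↦ D
    D ↦ DA
    B ↦ C  (constrained at step 3)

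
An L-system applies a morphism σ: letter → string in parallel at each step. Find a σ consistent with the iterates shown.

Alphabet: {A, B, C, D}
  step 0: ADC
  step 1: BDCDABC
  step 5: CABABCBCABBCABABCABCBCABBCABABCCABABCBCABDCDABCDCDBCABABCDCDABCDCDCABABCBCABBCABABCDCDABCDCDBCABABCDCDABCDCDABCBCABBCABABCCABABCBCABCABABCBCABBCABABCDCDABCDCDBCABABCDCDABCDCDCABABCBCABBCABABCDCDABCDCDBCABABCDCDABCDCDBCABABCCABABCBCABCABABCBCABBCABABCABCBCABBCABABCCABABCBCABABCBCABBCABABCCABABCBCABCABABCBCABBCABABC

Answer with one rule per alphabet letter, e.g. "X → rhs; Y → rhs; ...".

  step 0 ⇒ step 1: ADC ⇒ B·DCD·ABC
    A ↦ B
    C ↦ ABC
    D ↦ DCD
    B ↦ CAB  (constrained at step 1)

A->B, B->CAB, C->ABC, D->DCD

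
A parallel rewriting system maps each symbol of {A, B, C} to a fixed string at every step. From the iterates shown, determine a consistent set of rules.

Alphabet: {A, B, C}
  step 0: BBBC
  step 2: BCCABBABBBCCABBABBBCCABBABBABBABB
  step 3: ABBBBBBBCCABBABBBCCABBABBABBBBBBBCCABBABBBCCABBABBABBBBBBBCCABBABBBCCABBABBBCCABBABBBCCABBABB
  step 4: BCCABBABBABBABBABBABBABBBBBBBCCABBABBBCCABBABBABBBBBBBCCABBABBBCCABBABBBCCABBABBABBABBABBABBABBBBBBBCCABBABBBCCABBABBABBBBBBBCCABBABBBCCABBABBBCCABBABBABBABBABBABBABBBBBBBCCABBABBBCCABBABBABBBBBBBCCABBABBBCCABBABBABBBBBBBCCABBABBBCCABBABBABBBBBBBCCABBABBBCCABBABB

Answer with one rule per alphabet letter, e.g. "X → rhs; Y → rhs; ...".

  step 3 ⇒ step 4: ABBBBBBBCCABBABBBCCABBABBABBBBBBBCCABBABBBCCABBABBABBBBBBBCCABBABBBCCABBABBBCCABBABBBCCABBABB ⇒ BCC·ABB·ABB·ABB·ABB·ABB·ABB·ABB·BB·BB·BCC·ABB·ABB·BCC·ABB·ABB·ABB·BB·BB·BCC·ABB·ABB·BCC·ABB·ABB·BCC·ABB·ABB·ABB·ABB·ABB·ABB·ABB·BB·BB·BCC·ABB·ABB·BCC·ABB·ABB·ABB·BB·BB·BCC·ABB·ABB·BCC·ABB·ABB·BCC·ABB·ABB·ABB·ABB·ABB·ABB·ABB·BB·BB·BCC·ABB·ABB·BCC·ABB·ABB·ABB·BB·BB·BCC·ABB·ABB·BCC·ABB·ABB·ABB·BB·BB·BCC·ABB·ABB·BCC·ABB·ABB·ABB·BB·BB·BCC·ABB·ABB·BCC·ABB·ABB
    A ↦ BCC
    B ↦ ABB
    C ↦ BB

A->BCC, B->ABB, C->BB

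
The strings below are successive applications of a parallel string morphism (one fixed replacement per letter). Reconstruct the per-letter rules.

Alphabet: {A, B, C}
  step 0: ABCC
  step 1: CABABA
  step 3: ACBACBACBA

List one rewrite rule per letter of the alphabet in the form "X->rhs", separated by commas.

A->C, B->A, C->BA

  step 0 ⇒ step 1: ABCC ⇒ C·A·BA·BA
    A ↦ C
    B ↦ A
    C ↦ BA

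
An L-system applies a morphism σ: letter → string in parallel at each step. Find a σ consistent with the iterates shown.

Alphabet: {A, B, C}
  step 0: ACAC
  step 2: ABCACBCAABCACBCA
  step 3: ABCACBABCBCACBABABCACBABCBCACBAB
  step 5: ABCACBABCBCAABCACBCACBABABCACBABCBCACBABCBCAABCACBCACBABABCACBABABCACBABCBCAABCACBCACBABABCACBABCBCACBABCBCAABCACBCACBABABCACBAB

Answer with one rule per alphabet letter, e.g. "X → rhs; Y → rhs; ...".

A->AB, B->CA, C->CB

  step 2 ⇒ step 3: ABCACBCAABCACBCA ⇒ AB·CA·CB·AB·CB·CA·CB·AB·AB·CA·CB·AB·CB·CA·CB·AB
    A ↦ AB
    B ↦ CA
    C ↦ CB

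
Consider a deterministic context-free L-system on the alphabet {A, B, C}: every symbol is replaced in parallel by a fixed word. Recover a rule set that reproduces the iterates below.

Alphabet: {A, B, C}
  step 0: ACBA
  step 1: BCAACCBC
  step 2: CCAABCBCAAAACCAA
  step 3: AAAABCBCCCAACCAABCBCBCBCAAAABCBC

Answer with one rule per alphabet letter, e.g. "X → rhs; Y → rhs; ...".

A->BC, B->CC, C->AA

  step 2 ⇒ step 3: CCAABCBCAAAACCAA ⇒ AA·AA·BC·BC·CC·AA·CC·AA·BC·BC·BC·BC·AA·AA·BC·BC
    A ↦ BC
    B ↦ CC
    C ↦ AA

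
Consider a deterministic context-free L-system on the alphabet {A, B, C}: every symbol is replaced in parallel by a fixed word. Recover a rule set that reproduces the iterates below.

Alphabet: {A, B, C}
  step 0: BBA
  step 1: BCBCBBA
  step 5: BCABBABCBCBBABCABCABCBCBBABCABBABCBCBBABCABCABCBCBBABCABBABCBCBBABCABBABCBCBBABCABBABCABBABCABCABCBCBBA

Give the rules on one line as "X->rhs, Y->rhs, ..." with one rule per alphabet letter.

  step 0 ⇒ step 1: BBA ⇒ BC·BC·BBA
    A ↦ BBA
    B ↦ BC
    C ↦ A  (constrained at step 1)

A->BBA, B->BC, C->A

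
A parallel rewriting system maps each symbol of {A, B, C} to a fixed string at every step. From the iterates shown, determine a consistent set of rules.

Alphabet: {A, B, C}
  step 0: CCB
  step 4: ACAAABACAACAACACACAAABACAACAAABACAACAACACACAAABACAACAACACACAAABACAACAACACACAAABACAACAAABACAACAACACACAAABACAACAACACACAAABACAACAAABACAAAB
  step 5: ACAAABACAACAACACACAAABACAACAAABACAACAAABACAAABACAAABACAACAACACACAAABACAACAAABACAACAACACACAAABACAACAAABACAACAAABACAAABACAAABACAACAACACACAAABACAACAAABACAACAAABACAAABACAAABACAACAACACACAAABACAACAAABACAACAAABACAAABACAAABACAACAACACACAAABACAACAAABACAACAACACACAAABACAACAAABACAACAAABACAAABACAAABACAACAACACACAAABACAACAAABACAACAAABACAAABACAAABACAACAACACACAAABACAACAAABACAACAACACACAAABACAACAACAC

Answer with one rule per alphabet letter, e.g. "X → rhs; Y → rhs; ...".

A->ACA, B->C, C->AAB

  step 4 ⇒ step 5: ACAAABACAACAACACACAAABACAACAAABACAACAACACACAAABACAACAACACACAAABACAACAACACACAAABACAACAAABACAACAACACACAAABACAACAACACACAAABACAACAAABACAAAB ⇒ ACA·AAB·ACA·ACA·ACA·C·ACA·AAB·ACA·ACA·AAB·ACA·ACA·AAB·ACA·AAB·ACA·AAB·ACA·ACA·ACA·C·ACA·AAB·ACA·ACA·AAB·ACA·ACA·ACA·C·ACA·AAB·ACA·ACA·AAB·ACA·ACA·AAB·ACA·AAB·ACA·AAB·ACA·ACA·ACA·C·ACA·AAB·ACA·ACA·AAB·ACA·ACA·AAB·ACA·AAB·ACA·AAB·ACA·ACA·ACA·C·ACA·AAB·ACA·ACA·AAB·ACA·ACA·AAB·ACA·AAB·ACA·AAB·ACA·ACA·ACA·C·ACA·AAB·ACA·ACA·AAB·ACA·ACA·ACA·C·ACA·AAB·ACA·ACA·AAB·ACA·ACA·AAB·ACA·AAB·ACA·AAB·ACA·ACA·ACA·C·ACA·AAB·ACA·ACA·AAB·ACA·ACA·AAB·ACA·AAB·ACA·AAB·ACA·ACA·ACA·C·ACA·AAB·ACA·ACA·AAB·ACA·ACA·ACA·C·ACA·AAB·ACA·ACA·ACA·C
    A ↦ ACA
    B ↦ C
    C ↦ AAB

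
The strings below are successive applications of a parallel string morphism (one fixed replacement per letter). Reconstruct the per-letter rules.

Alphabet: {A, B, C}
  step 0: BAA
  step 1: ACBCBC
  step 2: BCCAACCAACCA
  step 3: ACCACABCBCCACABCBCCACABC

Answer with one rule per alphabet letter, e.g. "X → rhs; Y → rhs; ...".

  step 2 ⇒ step 3: BCCAACCAACCA ⇒ AC·CA·CA·BC·BC·CA·CA·BC·BC·CA·CA·BC
    A ↦ BC
    B ↦ AC
    C ↦ CA

A->BC, B->AC, C->CA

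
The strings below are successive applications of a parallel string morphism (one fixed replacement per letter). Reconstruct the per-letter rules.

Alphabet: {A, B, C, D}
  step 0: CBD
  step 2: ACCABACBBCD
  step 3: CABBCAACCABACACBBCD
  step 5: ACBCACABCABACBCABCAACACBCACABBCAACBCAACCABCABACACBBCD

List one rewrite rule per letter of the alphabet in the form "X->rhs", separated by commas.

  step 2 ⇒ step 3: ACCABACBBCD ⇒ CA·B·B·CA·AC·CA·B·AC·AC·B·BCD
    A ↦ CA
    B ↦ AC
    C ↦ B
    D ↦ BCD

A->CA, B->AC, C->B, D->BCD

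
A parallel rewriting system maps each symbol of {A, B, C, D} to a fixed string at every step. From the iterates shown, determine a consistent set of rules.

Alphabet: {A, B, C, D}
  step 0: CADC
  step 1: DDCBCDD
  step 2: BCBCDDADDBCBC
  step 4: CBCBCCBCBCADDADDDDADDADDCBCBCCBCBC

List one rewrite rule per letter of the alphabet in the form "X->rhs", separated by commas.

  step 1 ⇒ step 2: DDCBCDD ⇒ BC·BC·DD·A·DD·BC·BC
    B ↦ A
    C ↦ DD
    D ↦ BC
  step 0 ⇒ step 1: CADC ⇒ DD·C·BC·DD
    A ↦ C

A->C, B->A, C->DD, D->BC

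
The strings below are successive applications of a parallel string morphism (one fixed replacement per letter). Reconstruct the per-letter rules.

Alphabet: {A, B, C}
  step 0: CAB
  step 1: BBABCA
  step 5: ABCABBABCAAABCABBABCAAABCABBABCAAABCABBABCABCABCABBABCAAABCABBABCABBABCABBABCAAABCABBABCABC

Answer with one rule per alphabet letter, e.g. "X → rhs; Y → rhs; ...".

  step 0 ⇒ step 1: CAB ⇒ BB·ABC·A
    A ↦ ABC
    B ↦ A
    C ↦ BB

A->ABC, B->A, C->BB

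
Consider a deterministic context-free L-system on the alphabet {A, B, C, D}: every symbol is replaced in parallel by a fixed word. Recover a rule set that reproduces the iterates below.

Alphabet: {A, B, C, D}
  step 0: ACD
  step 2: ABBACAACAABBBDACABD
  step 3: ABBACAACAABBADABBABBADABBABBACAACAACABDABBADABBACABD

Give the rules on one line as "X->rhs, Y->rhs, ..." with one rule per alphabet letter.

  step 2 ⇒ step 3: ABBACAACAABBBDACABD ⇒ ABB·ACA·ACA·ABB·AD·ABB·ABB·AD·ABB·ABB·ACA·ACA·ACA·BD·ABB·AD·ABB·ACA·BD
    A ↦ ABB
    B ↦ ACA
    C ↦ AD
    D ↦ BD

A->ABB, B->ACA, C->AD, D->BD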